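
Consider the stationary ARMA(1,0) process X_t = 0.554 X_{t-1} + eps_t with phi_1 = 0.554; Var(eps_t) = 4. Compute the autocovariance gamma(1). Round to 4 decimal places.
\gamma(1) = 3.1973

Multiply the model equation by X_{t-k} and take expectations. With theta_0 = psi_0 = 1 and psi_j the MA(infinity) weights, this gives
  gamma(k) - sum_i phi_i gamma(k-i) = c_k,
  c_k = sigma^2 * sum_{j=k..q} theta_j psi_{j-k}   (c_k = 0 for k > q),
using gamma(-m) = gamma(m).
Pure AR (q = 0): c_0 = sigma^2 = 4, c_k = 0 for k >= 1.
Equations for k = 0 and k = 1 (AR order 1):
  gamma(0) = phi_1 gamma(1) + c_0
  gamma(1) = phi_1 gamma(0) + c_1
Substituting the second into the first: gamma(0) (1 - phi_1^2) = c_0 + phi_1 c_1, so
  gamma(0) = c_0 / (1 - phi_1^2) = 4 / (1 - (0.554)^2) = 4 / 0.693084 = 5.771306.
  gamma(1) = phi_1 gamma(0) = (0.554)(5.771306) = 3.197304.
Therefore gamma(1) = 3.1973 (to 4 decimal places).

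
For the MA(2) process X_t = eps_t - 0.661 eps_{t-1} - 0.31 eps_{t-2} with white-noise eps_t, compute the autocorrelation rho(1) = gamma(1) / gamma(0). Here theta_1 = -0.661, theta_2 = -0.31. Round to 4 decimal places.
\rho(1) = -0.2975

For an MA(q) process with theta_0 = 1, the autocovariance is
  gamma(k) = sigma^2 * sum_{i=0..q-k} theta_i * theta_{i+k},
and rho(k) = gamma(k) / gamma(0). Sigma^2 cancels.
  numerator   = (1)*(-0.661) + (-0.661)*(-0.31) = -0.45609.
  denominator = (1)^2 + (-0.661)^2 + (-0.31)^2 = 1.533021.
  rho(1) = -0.45609 / 1.533021 = -0.2975.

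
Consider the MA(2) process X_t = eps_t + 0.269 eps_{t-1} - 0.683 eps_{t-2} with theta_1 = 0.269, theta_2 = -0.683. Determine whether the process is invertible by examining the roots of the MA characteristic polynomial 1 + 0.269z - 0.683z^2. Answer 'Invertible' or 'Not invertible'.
\text{Invertible}

The MA(q) characteristic polynomial is P(z) = 1 + 0.269z - 0.683z^2.
Invertibility requires all roots to lie outside the unit circle, i.e. |z| > 1 for every root.
Set 1 + (0.269) z + (-0.683) z^2 = 0, i.e. a z^2 + b z + c = 0 with a = -0.683, b = 0.269, c = 1.
Discriminant D = b^2 - 4ac = (0.269)^2 - 4*(-0.683)*1 = 0.072361 - (-2.732) = 2.804361.
D >= 0, so the roots are real: z = (-b +/- sqrt(D)) / (2a) = (-0.269 +/- 1.674623) / (-1.366).
  z_1 = (-0.269 + 1.674623) / (-1.366) = -1.029,   |z_1| = 1.029.
  z_2 = (-0.269 - 1.674623) / (-1.366) = 1.4229,   |z_2| = 1.4229.
Moduli of all roots: 1.0290, 1.4229.
All moduli strictly greater than 1? Yes.
Verdict: Invertible.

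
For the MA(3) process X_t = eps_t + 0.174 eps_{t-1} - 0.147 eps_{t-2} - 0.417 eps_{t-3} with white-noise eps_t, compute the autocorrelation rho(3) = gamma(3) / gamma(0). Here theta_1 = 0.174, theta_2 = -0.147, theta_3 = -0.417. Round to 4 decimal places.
\rho(3) = -0.3402

For an MA(q) process with theta_0 = 1, the autocovariance is
  gamma(k) = sigma^2 * sum_{i=0..q-k} theta_i * theta_{i+k},
and rho(k) = gamma(k) / gamma(0). Sigma^2 cancels.
  numerator   = (1)*(-0.417) = -0.417.
  denominator = (1)^2 + (0.174)^2 + (-0.147)^2 + (-0.417)^2 = 1.225774.
  rho(3) = -0.417 / 1.225774 = -0.3402.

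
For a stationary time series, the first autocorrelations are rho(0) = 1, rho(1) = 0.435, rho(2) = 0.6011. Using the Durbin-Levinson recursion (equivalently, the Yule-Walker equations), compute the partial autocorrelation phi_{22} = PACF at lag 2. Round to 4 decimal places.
\phi_{22} = 0.5080

The PACF at lag k is phi_{kk}, the last component of the solution
to the Yule-Walker system G_k phi = r_k where
  (G_k)_{ij} = rho(|i - j|), (r_k)_i = rho(i), i,j = 1..k.
Equivalently, Durbin-Levinson gives phi_{kk} iteratively:
  phi_{11} = rho(1)
  phi_{kk} = [rho(k) - sum_{j=1..k-1} phi_{k-1,j} rho(k-j)]
            / [1 - sum_{j=1..k-1} phi_{k-1,j} rho(j)],
  phi_{k,j} = phi_{k-1,j} - phi_{kk} phi_{k-1,k-j},  j = 1..k-1.
Step k = 1:
  phi_11 = rho(1) = 0.435.
Step k = 2:
  phi_22 = [rho(2) - phi_11 rho(1)] / [1 - phi_11 rho(1)] = [0.6011 - (0.435)(0.435)] / [1 - (0.435)(0.435)]
         = 0.411875 / 0.810775 = 0.508.
Therefore phi_{22} = 0.5080.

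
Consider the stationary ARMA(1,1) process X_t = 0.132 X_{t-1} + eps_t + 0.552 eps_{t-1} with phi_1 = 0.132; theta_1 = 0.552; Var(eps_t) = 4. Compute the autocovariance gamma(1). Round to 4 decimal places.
\gamma(1) = 2.9874

Multiply the model equation by X_{t-k} and take expectations. With theta_0 = psi_0 = 1 and psi_j the MA(infinity) weights, this gives
  gamma(k) - sum_i phi_i gamma(k-i) = c_k,
  c_k = sigma^2 * sum_{j=k..q} theta_j psi_{j-k}   (c_k = 0 for k > q),
using gamma(-m) = gamma(m).
psi-weights needed (psi_j = theta_j + sum_i phi_i psi_{j-i}):
  psi_1 = theta_1 + phi_1 = 0.552 + (0.132) = 0.684
Right-hand sides:
  c_0 = sigma^2 (1 + theta_1 psi_1) = 4 * (1 + (0.552)(0.684)) = 4 * 1.377568 = 5.510272
  c_1 = sigma^2 theta_1 = 4 * (0.552) = 2.208
  c_2 = 0
Equations for k = 0 and k = 1 (AR order 1):
  gamma(0) = phi_1 gamma(1) + c_0
  gamma(1) = phi_1 gamma(0) + c_1
Substituting the second into the first: gamma(0) (1 - phi_1^2) = c_0 + phi_1 c_1, so
  gamma(0) = (c_0 + phi_1 c_1) / (1 - phi_1^2) = (5.510272 + (0.132)(2.208)) / (1 - (0.132)^2) = 5.801728 / 0.982576 = 5.90461.
  gamma(1) = phi_1 gamma(0) + c_1 = (0.132)(5.90461) + (2.208) = 2.987409.
Therefore gamma(1) = 2.9874 (to 4 decimal places).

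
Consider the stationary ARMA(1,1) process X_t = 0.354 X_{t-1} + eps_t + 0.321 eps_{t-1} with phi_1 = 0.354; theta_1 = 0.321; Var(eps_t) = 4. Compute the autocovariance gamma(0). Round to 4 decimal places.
\gamma(0) = 6.0836

Multiply the model equation by X_{t-k} and take expectations. With theta_0 = psi_0 = 1 and psi_j the MA(infinity) weights, this gives
  gamma(k) - sum_i phi_i gamma(k-i) = c_k,
  c_k = sigma^2 * sum_{j=k..q} theta_j psi_{j-k}   (c_k = 0 for k > q),
using gamma(-m) = gamma(m).
psi-weights needed (psi_j = theta_j + sum_i phi_i psi_{j-i}):
  psi_1 = theta_1 + phi_1 = 0.321 + (0.354) = 0.675
Right-hand sides:
  c_0 = sigma^2 (1 + theta_1 psi_1) = 4 * (1 + (0.321)(0.675)) = 4 * 1.216675 = 4.8667
  c_1 = sigma^2 theta_1 = 4 * (0.321) = 1.284
  c_2 = 0
Equations for k = 0 and k = 1 (AR order 1):
  gamma(0) = phi_1 gamma(1) + c_0
  gamma(1) = phi_1 gamma(0) + c_1
Substituting the second into the first: gamma(0) (1 - phi_1^2) = c_0 + phi_1 c_1, so
  gamma(0) = (c_0 + phi_1 c_1) / (1 - phi_1^2) = (4.8667 + (0.354)(1.284)) / (1 - (0.354)^2) = 5.321236 / 0.874684 = 6.08361.
Therefore gamma(0) = 6.0836 (to 4 decimal places).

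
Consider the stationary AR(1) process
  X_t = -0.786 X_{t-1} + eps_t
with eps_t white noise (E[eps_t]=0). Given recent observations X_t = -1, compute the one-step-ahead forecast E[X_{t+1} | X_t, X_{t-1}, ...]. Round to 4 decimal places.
E[X_{t+1} \mid \mathcal F_t] = 0.7860

For an AR(p) model X_t = c + sum_i phi_i X_{t-i} + eps_t, the
one-step-ahead conditional mean is
  E[X_{t+1} | X_t, ...] = c + sum_i phi_i X_{t+1-i}.
Substitute known values:
  E[X_{t+1} | ...] = (-0.786) * (-1)
                   = 0.7860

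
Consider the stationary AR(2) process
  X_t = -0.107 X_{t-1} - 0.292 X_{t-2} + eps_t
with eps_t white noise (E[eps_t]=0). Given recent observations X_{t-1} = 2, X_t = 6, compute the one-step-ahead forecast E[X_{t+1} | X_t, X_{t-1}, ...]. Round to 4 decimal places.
E[X_{t+1} \mid \mathcal F_t] = -1.2260

For an AR(p) model X_t = c + sum_i phi_i X_{t-i} + eps_t, the
one-step-ahead conditional mean is
  E[X_{t+1} | X_t, ...] = c + sum_i phi_i X_{t+1-i}.
Substitute known values:
  E[X_{t+1} | ...] = (-0.107) * (6) + (-0.292) * (2)
                   = -1.2260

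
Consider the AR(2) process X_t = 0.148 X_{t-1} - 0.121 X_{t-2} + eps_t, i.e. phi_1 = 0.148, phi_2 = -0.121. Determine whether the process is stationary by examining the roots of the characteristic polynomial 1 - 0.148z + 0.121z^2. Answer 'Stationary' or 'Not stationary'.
\text{Stationary}

The AR(p) characteristic polynomial is P(z) = 1 - 0.148z + 0.121z^2.
Stationarity requires all roots to lie outside the unit circle, i.e. |z| > 1 for every root.
Set 1 + (-0.148) z + (0.121) z^2 = 0, i.e. a z^2 + b z + c = 0 with a = 0.121, b = -0.148, c = 1.
Discriminant D = b^2 - 4ac = (-0.148)^2 - 4*(0.121)*1 = 0.021904 - (0.484) = -0.462096.
D < 0, so the roots are the complex-conjugate pair z = (-b +/- i sqrt(-D)) / (2a) = 0.6116 +/- 2.809i.
For a conjugate pair |z|^2 = z * conj(z) = (product of roots) = c/a = 1/(0.121) = 8.264463, so |z| = sqrt(8.264463) = 2.8748 for both roots.
Moduli of all roots: 2.8748, 2.8748.
All moduli strictly greater than 1? Yes.
Verdict: Stationary.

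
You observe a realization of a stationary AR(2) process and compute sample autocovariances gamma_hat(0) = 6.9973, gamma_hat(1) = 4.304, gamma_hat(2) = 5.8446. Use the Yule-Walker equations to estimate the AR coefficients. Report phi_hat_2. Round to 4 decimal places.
\hat\phi_{2} = 0.7350

The Yule-Walker equations for an AR(p) process read, in matrix form,
  Gamma_p phi = r_p,   with   (Gamma_p)_{ij} = gamma(|i - j|),
                       (r_p)_i = gamma(i),   i,j = 1..p.
Substitute the sample gammas (Toeplitz matrix and right-hand side of size 2):
  Gamma_p = [[6.9973, 4.304], [4.304, 6.9973]]
  r_p     = [4.304, 5.8446]
Written out:
  6.9973 phi_1 + 4.304 phi_2 = 4.304
  4.304 phi_1 + 6.9973 phi_2 = 5.8446
Solve by Cramer's rule:
  det = gamma(0)^2 - gamma(1)^2 = (6.9973)^2 - (4.304)^2 = 48.96220729 - 18.524416 = 30.43779129
  phi_hat_1 = [gamma(1) gamma(0) - gamma(1) gamma(2)] / det = [(4.304)(6.9973) - (4.304)(5.8446)] / 30.43779129 = 4.9612208 / 30.43779129 = 0.163
  phi_hat_2 = [gamma(0) gamma(2) - gamma(1)^2] / det = [(6.9973)(5.8446) - (4.304)^2] / 30.43779129 = 22.37200358 / 30.43779129 = 0.735
So phi_hat = [0.1630, 0.7350].
Therefore phi_hat_2 = 0.7350.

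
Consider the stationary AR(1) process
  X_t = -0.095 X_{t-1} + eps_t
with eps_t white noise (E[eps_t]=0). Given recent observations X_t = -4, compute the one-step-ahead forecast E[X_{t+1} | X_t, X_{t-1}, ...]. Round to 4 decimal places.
E[X_{t+1} \mid \mathcal F_t] = 0.3800

For an AR(p) model X_t = c + sum_i phi_i X_{t-i} + eps_t, the
one-step-ahead conditional mean is
  E[X_{t+1} | X_t, ...] = c + sum_i phi_i X_{t+1-i}.
Substitute known values:
  E[X_{t+1} | ...] = (-0.095) * (-4)
                   = 0.3800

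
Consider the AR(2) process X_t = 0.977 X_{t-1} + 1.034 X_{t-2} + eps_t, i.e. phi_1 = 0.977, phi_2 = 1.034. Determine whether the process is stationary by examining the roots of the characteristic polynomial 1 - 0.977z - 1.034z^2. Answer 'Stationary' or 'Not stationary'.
\text{Not stationary}

The AR(p) characteristic polynomial is P(z) = 1 - 0.977z - 1.034z^2.
Stationarity requires all roots to lie outside the unit circle, i.e. |z| > 1 for every root.
Set 1 + (-0.977) z + (-1.034) z^2 = 0, i.e. a z^2 + b z + c = 0 with a = -1.034, b = -0.977, c = 1.
Discriminant D = b^2 - 4ac = (-0.977)^2 - 4*(-1.034)*1 = 0.954529 - (-4.136) = 5.090529.
D >= 0, so the roots are real: z = (-b +/- sqrt(D)) / (2a) = (0.977 +/- 2.25622) / (-2.068).
  z_1 = (0.977 + 2.25622) / (-2.068) = -1.5635,   |z_1| = 1.5635.
  z_2 = (0.977 - 2.25622) / (-2.068) = 0.6186,   |z_2| = 0.6186.
Moduli of all roots: 1.5635, 0.6186.
All moduli strictly greater than 1? No.
Verdict: Not stationary.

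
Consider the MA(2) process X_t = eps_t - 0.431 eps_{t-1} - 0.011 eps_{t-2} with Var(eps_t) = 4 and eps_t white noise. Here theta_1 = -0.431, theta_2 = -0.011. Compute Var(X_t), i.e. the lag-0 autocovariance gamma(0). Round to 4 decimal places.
\gamma(0) = 4.7435

For an MA(q) process X_t = eps_t + sum_i theta_i eps_{t-i} with
Var(eps_t) = sigma^2, the variance is
  gamma(0) = sigma^2 * (1 + sum_i theta_i^2).
  sum_i theta_i^2 = (-0.431)^2 + (-0.011)^2 = 0.185761 + 0.000121 = 0.185882.
  gamma(0) = 4 * (1 + 0.185882) = 4 * 1.185882 = 4.743528, which rounds to 4.7435.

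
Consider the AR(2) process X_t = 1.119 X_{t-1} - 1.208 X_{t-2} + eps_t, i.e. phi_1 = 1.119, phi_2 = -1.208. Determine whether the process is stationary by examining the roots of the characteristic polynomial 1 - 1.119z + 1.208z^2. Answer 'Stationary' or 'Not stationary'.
\text{Not stationary}

The AR(p) characteristic polynomial is P(z) = 1 - 1.119z + 1.208z^2.
Stationarity requires all roots to lie outside the unit circle, i.e. |z| > 1 for every root.
Set 1 + (-1.119) z + (1.208) z^2 = 0, i.e. a z^2 + b z + c = 0 with a = 1.208, b = -1.119, c = 1.
Discriminant D = b^2 - 4ac = (-1.119)^2 - 4*(1.208)*1 = 1.252161 - (4.832) = -3.579839.
D < 0, so the roots are the complex-conjugate pair z = (-b +/- i sqrt(-D)) / (2a) = 0.4632 +/- 0.7831i.
For a conjugate pair |z|^2 = z * conj(z) = (product of roots) = c/a = 1/(1.208) = 0.827815, so |z| = sqrt(0.827815) = 0.9098 for both roots.
Moduli of all roots: 0.9098, 0.9098.
All moduli strictly greater than 1? No.
Verdict: Not stationary.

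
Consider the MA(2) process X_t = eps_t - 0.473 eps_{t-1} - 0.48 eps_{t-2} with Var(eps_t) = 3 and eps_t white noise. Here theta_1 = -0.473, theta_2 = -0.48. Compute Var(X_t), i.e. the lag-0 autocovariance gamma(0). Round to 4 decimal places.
\gamma(0) = 4.3624

For an MA(q) process X_t = eps_t + sum_i theta_i eps_{t-i} with
Var(eps_t) = sigma^2, the variance is
  gamma(0) = sigma^2 * (1 + sum_i theta_i^2).
  sum_i theta_i^2 = (-0.473)^2 + (-0.48)^2 = 0.223729 + 0.2304 = 0.454129.
  gamma(0) = 3 * (1 + 0.454129) = 3 * 1.454129 = 4.362387, which rounds to 4.3624.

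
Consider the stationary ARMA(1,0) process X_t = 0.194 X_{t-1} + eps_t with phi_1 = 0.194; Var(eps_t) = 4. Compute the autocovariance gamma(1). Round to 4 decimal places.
\gamma(1) = 0.8063

Multiply the model equation by X_{t-k} and take expectations. With theta_0 = psi_0 = 1 and psi_j the MA(infinity) weights, this gives
  gamma(k) - sum_i phi_i gamma(k-i) = c_k,
  c_k = sigma^2 * sum_{j=k..q} theta_j psi_{j-k}   (c_k = 0 for k > q),
using gamma(-m) = gamma(m).
Pure AR (q = 0): c_0 = sigma^2 = 4, c_k = 0 for k >= 1.
Equations for k = 0 and k = 1 (AR order 1):
  gamma(0) = phi_1 gamma(1) + c_0
  gamma(1) = phi_1 gamma(0) + c_1
Substituting the second into the first: gamma(0) (1 - phi_1^2) = c_0 + phi_1 c_1, so
  gamma(0) = c_0 / (1 - phi_1^2) = 4 / (1 - (0.194)^2) = 4 / 0.962364 = 4.156431.
  gamma(1) = phi_1 gamma(0) = (0.194)(4.156431) = 0.806348.
Therefore gamma(1) = 0.8063 (to 4 decimal places).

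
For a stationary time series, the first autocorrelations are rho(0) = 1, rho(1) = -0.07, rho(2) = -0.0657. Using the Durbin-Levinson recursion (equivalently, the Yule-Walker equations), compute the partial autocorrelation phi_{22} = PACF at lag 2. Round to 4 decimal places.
\phi_{22} = -0.0709

The PACF at lag k is phi_{kk}, the last component of the solution
to the Yule-Walker system G_k phi = r_k where
  (G_k)_{ij} = rho(|i - j|), (r_k)_i = rho(i), i,j = 1..k.
Equivalently, Durbin-Levinson gives phi_{kk} iteratively:
  phi_{11} = rho(1)
  phi_{kk} = [rho(k) - sum_{j=1..k-1} phi_{k-1,j} rho(k-j)]
            / [1 - sum_{j=1..k-1} phi_{k-1,j} rho(j)],
  phi_{k,j} = phi_{k-1,j} - phi_{kk} phi_{k-1,k-j},  j = 1..k-1.
Step k = 1:
  phi_11 = rho(1) = -0.07.
Step k = 2:
  phi_22 = [rho(2) - phi_11 rho(1)] / [1 - phi_11 rho(1)] = [-0.0657 - (-0.07)(-0.07)] / [1 - (-0.07)(-0.07)]
         = -0.0706 / 0.9951 = -0.0709.
Therefore phi_{22} = -0.0709.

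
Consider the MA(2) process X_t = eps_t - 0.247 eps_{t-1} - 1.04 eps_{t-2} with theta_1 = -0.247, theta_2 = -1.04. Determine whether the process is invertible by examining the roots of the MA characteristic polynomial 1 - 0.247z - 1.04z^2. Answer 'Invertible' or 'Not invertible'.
\text{Not invertible}

The MA(q) characteristic polynomial is P(z) = 1 - 0.247z - 1.04z^2.
Invertibility requires all roots to lie outside the unit circle, i.e. |z| > 1 for every root.
Set 1 + (-0.247) z + (-1.04) z^2 = 0, i.e. a z^2 + b z + c = 0 with a = -1.04, b = -0.247, c = 1.
Discriminant D = b^2 - 4ac = (-0.247)^2 - 4*(-1.04)*1 = 0.061009 - (-4.16) = 4.221009.
D >= 0, so the roots are real: z = (-b +/- sqrt(D)) / (2a) = (0.247 +/- 2.054509) / (-2.08).
  z_1 = (0.247 + 2.054509) / (-2.08) = -1.1065,   |z_1| = 1.1065.
  z_2 = (0.247 - 2.054509) / (-2.08) = 0.869,   |z_2| = 0.869.
Moduli of all roots: 1.1065, 0.8690.
All moduli strictly greater than 1? No.
Verdict: Not invertible.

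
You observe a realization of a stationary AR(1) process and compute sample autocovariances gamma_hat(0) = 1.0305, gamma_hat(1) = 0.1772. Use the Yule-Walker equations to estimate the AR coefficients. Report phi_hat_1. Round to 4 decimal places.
\hat\phi_{1} = 0.1720

The Yule-Walker equations for an AR(p) process read, in matrix form,
  Gamma_p phi = r_p,   with   (Gamma_p)_{ij} = gamma(|i - j|),
                       (r_p)_i = gamma(i),   i,j = 1..p.
Substitute the sample gammas (Toeplitz matrix and right-hand side of size 1):
  Gamma_p = [[1.0305]]
  r_p     = [0.1772]
With p = 1 this is the single equation gamma(0) phi_1 = gamma(1):
  phi_hat_1 = gamma(1) / gamma(0) = 0.1772 / 1.0305 = 0.1720.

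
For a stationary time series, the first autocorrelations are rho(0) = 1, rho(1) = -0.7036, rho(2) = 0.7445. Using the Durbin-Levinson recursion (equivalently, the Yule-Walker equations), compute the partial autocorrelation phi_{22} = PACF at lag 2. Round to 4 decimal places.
\phi_{22} = 0.4940

The PACF at lag k is phi_{kk}, the last component of the solution
to the Yule-Walker system G_k phi = r_k where
  (G_k)_{ij} = rho(|i - j|), (r_k)_i = rho(i), i,j = 1..k.
Equivalently, Durbin-Levinson gives phi_{kk} iteratively:
  phi_{11} = rho(1)
  phi_{kk} = [rho(k) - sum_{j=1..k-1} phi_{k-1,j} rho(k-j)]
            / [1 - sum_{j=1..k-1} phi_{k-1,j} rho(j)],
  phi_{k,j} = phi_{k-1,j} - phi_{kk} phi_{k-1,k-j},  j = 1..k-1.
Step k = 1:
  phi_11 = rho(1) = -0.7036.
Step k = 2:
  phi_22 = [rho(2) - phi_11 rho(1)] / [1 - phi_11 rho(1)] = [0.7445 - (-0.7036)(-0.7036)] / [1 - (-0.7036)(-0.7036)]
         = 0.24944704 / 0.50494704 = 0.494.
Therefore phi_{22} = 0.4940.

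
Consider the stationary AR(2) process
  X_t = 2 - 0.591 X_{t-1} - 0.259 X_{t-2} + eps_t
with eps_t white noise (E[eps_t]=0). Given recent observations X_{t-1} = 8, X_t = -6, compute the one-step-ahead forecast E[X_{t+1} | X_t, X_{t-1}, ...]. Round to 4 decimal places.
E[X_{t+1} \mid \mathcal F_t] = 3.4740

For an AR(p) model X_t = c + sum_i phi_i X_{t-i} + eps_t, the
one-step-ahead conditional mean is
  E[X_{t+1} | X_t, ...] = c + sum_i phi_i X_{t+1-i}.
Substitute known values:
  E[X_{t+1} | ...] = 2 + (-0.591) * (-6) + (-0.259) * (8)
                   = 3.4740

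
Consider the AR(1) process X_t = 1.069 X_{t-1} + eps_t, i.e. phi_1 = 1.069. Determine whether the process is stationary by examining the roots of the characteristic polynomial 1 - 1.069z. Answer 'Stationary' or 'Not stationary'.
\text{Not stationary}

The AR(p) characteristic polynomial is P(z) = 1 - 1.069z.
Stationarity requires all roots to lie outside the unit circle, i.e. |z| > 1 for every root.
This is linear in z: 1 + (-1.069) z = 0  =>  z = -1/(-1.069) = 0.935454,  |z| = 0.935454.
Moduli of all roots: 0.9355.
All moduli strictly greater than 1? No.
Verdict: Not stationary.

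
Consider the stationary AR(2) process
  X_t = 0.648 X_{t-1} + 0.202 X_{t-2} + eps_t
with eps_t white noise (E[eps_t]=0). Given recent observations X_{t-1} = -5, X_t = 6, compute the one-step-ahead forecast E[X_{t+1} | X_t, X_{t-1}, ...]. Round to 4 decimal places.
E[X_{t+1} \mid \mathcal F_t] = 2.8780

For an AR(p) model X_t = c + sum_i phi_i X_{t-i} + eps_t, the
one-step-ahead conditional mean is
  E[X_{t+1} | X_t, ...] = c + sum_i phi_i X_{t+1-i}.
Substitute known values:
  E[X_{t+1} | ...] = (0.648) * (6) + (0.202) * (-5)
                   = 2.8780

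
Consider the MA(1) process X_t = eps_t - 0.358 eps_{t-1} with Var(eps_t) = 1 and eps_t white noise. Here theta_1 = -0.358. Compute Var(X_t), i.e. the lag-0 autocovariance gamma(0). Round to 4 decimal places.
\gamma(0) = 1.1282

For an MA(q) process X_t = eps_t + sum_i theta_i eps_{t-i} with
Var(eps_t) = sigma^2, the variance is
  gamma(0) = sigma^2 * (1 + sum_i theta_i^2).
  sum_i theta_i^2 = (-0.358)^2 = 0.128164.
  gamma(0) = 1 * (1 + 0.128164) = 1 * 1.128164 = 1.128164, which rounds to 1.1282.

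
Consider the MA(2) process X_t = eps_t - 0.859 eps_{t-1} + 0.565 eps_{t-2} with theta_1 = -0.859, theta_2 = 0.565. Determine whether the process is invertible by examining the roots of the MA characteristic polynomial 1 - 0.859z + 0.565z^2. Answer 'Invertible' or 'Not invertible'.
\text{Invertible}

The MA(q) characteristic polynomial is P(z) = 1 - 0.859z + 0.565z^2.
Invertibility requires all roots to lie outside the unit circle, i.e. |z| > 1 for every root.
Set 1 + (-0.859) z + (0.565) z^2 = 0, i.e. a z^2 + b z + c = 0 with a = 0.565, b = -0.859, c = 1.
Discriminant D = b^2 - 4ac = (-0.859)^2 - 4*(0.565)*1 = 0.737881 - (2.26) = -1.522119.
D < 0, so the roots are the complex-conjugate pair z = (-b +/- i sqrt(-D)) / (2a) = 0.7602 +/- 1.0918i.
For a conjugate pair |z|^2 = z * conj(z) = (product of roots) = c/a = 1/(0.565) = 1.769912, so |z| = sqrt(1.769912) = 1.3304 for both roots.
Moduli of all roots: 1.3304, 1.3304.
All moduli strictly greater than 1? Yes.
Verdict: Invertible.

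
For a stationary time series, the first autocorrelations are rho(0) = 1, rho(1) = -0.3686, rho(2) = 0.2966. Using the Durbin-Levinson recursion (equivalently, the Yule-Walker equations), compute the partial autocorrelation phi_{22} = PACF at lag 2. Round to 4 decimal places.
\phi_{22} = 0.1860

The PACF at lag k is phi_{kk}, the last component of the solution
to the Yule-Walker system G_k phi = r_k where
  (G_k)_{ij} = rho(|i - j|), (r_k)_i = rho(i), i,j = 1..k.
Equivalently, Durbin-Levinson gives phi_{kk} iteratively:
  phi_{11} = rho(1)
  phi_{kk} = [rho(k) - sum_{j=1..k-1} phi_{k-1,j} rho(k-j)]
            / [1 - sum_{j=1..k-1} phi_{k-1,j} rho(j)],
  phi_{k,j} = phi_{k-1,j} - phi_{kk} phi_{k-1,k-j},  j = 1..k-1.
Step k = 1:
  phi_11 = rho(1) = -0.3686.
Step k = 2:
  phi_22 = [rho(2) - phi_11 rho(1)] / [1 - phi_11 rho(1)] = [0.2966 - (-0.3686)(-0.3686)] / [1 - (-0.3686)(-0.3686)]
         = 0.16073404 / 0.86413404 = 0.186.
Therefore phi_{22} = 0.1860.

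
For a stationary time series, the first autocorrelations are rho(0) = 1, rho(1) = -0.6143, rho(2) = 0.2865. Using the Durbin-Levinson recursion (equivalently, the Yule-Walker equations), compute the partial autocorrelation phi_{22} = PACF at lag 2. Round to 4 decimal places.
\phi_{22} = -0.1459

The PACF at lag k is phi_{kk}, the last component of the solution
to the Yule-Walker system G_k phi = r_k where
  (G_k)_{ij} = rho(|i - j|), (r_k)_i = rho(i), i,j = 1..k.
Equivalently, Durbin-Levinson gives phi_{kk} iteratively:
  phi_{11} = rho(1)
  phi_{kk} = [rho(k) - sum_{j=1..k-1} phi_{k-1,j} rho(k-j)]
            / [1 - sum_{j=1..k-1} phi_{k-1,j} rho(j)],
  phi_{k,j} = phi_{k-1,j} - phi_{kk} phi_{k-1,k-j},  j = 1..k-1.
Step k = 1:
  phi_11 = rho(1) = -0.6143.
Step k = 2:
  phi_22 = [rho(2) - phi_11 rho(1)] / [1 - phi_11 rho(1)] = [0.2865 - (-0.6143)(-0.6143)] / [1 - (-0.6143)(-0.6143)]
         = -0.09086449 / 0.62263551 = -0.1459.
Therefore phi_{22} = -0.1459.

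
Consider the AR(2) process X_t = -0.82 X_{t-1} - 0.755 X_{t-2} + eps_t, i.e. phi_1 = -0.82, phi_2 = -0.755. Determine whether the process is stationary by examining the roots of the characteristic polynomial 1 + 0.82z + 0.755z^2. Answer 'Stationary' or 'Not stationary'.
\text{Stationary}

The AR(p) characteristic polynomial is P(z) = 1 + 0.82z + 0.755z^2.
Stationarity requires all roots to lie outside the unit circle, i.e. |z| > 1 for every root.
Set 1 + (0.82) z + (0.755) z^2 = 0, i.e. a z^2 + b z + c = 0 with a = 0.755, b = 0.82, c = 1.
Discriminant D = b^2 - 4ac = (0.82)^2 - 4*(0.755)*1 = 0.6724 - (3.02) = -2.3476.
D < 0, so the roots are the complex-conjugate pair z = (-b +/- i sqrt(-D)) / (2a) = -0.543 +/- 1.0147i.
For a conjugate pair |z|^2 = z * conj(z) = (product of roots) = c/a = 1/(0.755) = 1.324503, so |z| = sqrt(1.324503) = 1.1509 for both roots.
Moduli of all roots: 1.1509, 1.1509.
All moduli strictly greater than 1? Yes.
Verdict: Stationary.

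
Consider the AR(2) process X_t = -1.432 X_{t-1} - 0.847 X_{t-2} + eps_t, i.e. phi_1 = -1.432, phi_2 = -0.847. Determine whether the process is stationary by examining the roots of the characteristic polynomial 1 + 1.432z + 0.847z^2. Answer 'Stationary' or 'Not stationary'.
\text{Stationary}

The AR(p) characteristic polynomial is P(z) = 1 + 1.432z + 0.847z^2.
Stationarity requires all roots to lie outside the unit circle, i.e. |z| > 1 for every root.
Set 1 + (1.432) z + (0.847) z^2 = 0, i.e. a z^2 + b z + c = 0 with a = 0.847, b = 1.432, c = 1.
Discriminant D = b^2 - 4ac = (1.432)^2 - 4*(0.847)*1 = 2.050624 - (3.388) = -1.337376.
D < 0, so the roots are the complex-conjugate pair z = (-b +/- i sqrt(-D)) / (2a) = -0.8453 +/- 0.6827i.
For a conjugate pair |z|^2 = z * conj(z) = (product of roots) = c/a = 1/(0.847) = 1.180638, so |z| = sqrt(1.180638) = 1.0866 for both roots.
Moduli of all roots: 1.0866, 1.0866.
All moduli strictly greater than 1? Yes.
Verdict: Stationary.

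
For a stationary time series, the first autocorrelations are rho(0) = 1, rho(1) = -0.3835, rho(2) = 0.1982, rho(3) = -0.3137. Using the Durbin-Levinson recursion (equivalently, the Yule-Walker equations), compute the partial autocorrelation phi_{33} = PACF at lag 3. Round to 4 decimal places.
\phi_{33} = -0.2580

The PACF at lag k is phi_{kk}, the last component of the solution
to the Yule-Walker system G_k phi = r_k where
  (G_k)_{ij} = rho(|i - j|), (r_k)_i = rho(i), i,j = 1..k.
Equivalently, Durbin-Levinson gives phi_{kk} iteratively:
  phi_{11} = rho(1)
  phi_{kk} = [rho(k) - sum_{j=1..k-1} phi_{k-1,j} rho(k-j)]
            / [1 - sum_{j=1..k-1} phi_{k-1,j} rho(j)],
  phi_{k,j} = phi_{k-1,j} - phi_{kk} phi_{k-1,k-j},  j = 1..k-1.
Step k = 1:
  phi_11 = rho(1) = -0.3835.
Step k = 2:
  phi_22 = [rho(2) - phi_11 rho(1)] / [1 - phi_11 rho(1)] = [0.1982 - (-0.3835)(-0.3835)] / [1 - (-0.3835)(-0.3835)]
         = 0.05112775 / 0.85292775 = 0.059944.
  Update: phi_21 = phi_11 - phi_22 phi_11 = -0.3835 - (0.059944)(-0.3835) = -0.360512.
Step k = 3:
  phi_33 = [rho(3) - phi_21 rho(2) - phi_22 rho(1)] / [1 - phi_21 rho(1) - phi_22 rho(2)]
    numerator   = -0.3137 - (-0.360512)(0.1982) - (0.059944)(-0.3835) = -0.21925816
    denominator = 1 - (-0.360512)(-0.3835) - (0.059944)(0.1982) = 0.84986296
  phi_33 = -0.21925816 / 0.84986296 = -0.258.
Therefore phi_{33} = -0.2580.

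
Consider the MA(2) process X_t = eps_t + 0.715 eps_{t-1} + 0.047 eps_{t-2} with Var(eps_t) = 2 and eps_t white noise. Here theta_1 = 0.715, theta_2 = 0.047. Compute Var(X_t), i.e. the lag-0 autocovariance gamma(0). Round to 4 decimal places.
\gamma(0) = 3.0269

For an MA(q) process X_t = eps_t + sum_i theta_i eps_{t-i} with
Var(eps_t) = sigma^2, the variance is
  gamma(0) = sigma^2 * (1 + sum_i theta_i^2).
  sum_i theta_i^2 = (0.715)^2 + (0.047)^2 = 0.511225 + 0.002209 = 0.513434.
  gamma(0) = 2 * (1 + 0.513434) = 2 * 1.513434 = 3.026868, which rounds to 3.0269.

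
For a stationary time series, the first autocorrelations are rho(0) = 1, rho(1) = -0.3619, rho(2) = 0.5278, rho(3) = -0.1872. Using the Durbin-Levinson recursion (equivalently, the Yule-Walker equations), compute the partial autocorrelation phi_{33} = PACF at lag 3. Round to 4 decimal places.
\phi_{33} = 0.1190

The PACF at lag k is phi_{kk}, the last component of the solution
to the Yule-Walker system G_k phi = r_k where
  (G_k)_{ij} = rho(|i - j|), (r_k)_i = rho(i), i,j = 1..k.
Equivalently, Durbin-Levinson gives phi_{kk} iteratively:
  phi_{11} = rho(1)
  phi_{kk} = [rho(k) - sum_{j=1..k-1} phi_{k-1,j} rho(k-j)]
            / [1 - sum_{j=1..k-1} phi_{k-1,j} rho(j)],
  phi_{k,j} = phi_{k-1,j} - phi_{kk} phi_{k-1,k-j},  j = 1..k-1.
Step k = 1:
  phi_11 = rho(1) = -0.3619.
Step k = 2:
  phi_22 = [rho(2) - phi_11 rho(1)] / [1 - phi_11 rho(1)] = [0.5278 - (-0.3619)(-0.3619)] / [1 - (-0.3619)(-0.3619)]
         = 0.39682839 / 0.86902839 = 0.456635.
  Update: phi_21 = phi_11 - phi_22 phi_11 = -0.3619 - (0.456635)(-0.3619) = -0.196644.
Step k = 3:
  phi_33 = [rho(3) - phi_21 rho(2) - phi_22 rho(1)] / [1 - phi_21 rho(1) - phi_22 rho(2)]
    numerator   = -0.1872 - (-0.196644)(0.5278) - (0.456635)(-0.3619) = 0.08184472
    denominator = 1 - (-0.196644)(-0.3619) - (0.456635)(0.5278) = 0.68782284
  phi_33 = 0.08184472 / 0.68782284 = 0.119.
Therefore phi_{33} = 0.1190.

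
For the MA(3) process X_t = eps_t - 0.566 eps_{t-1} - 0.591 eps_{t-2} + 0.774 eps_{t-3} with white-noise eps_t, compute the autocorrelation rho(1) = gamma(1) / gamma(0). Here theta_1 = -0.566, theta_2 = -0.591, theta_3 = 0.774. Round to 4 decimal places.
\rho(1) = -0.3037

For an MA(q) process with theta_0 = 1, the autocovariance is
  gamma(k) = sigma^2 * sum_{i=0..q-k} theta_i * theta_{i+k},
and rho(k) = gamma(k) / gamma(0). Sigma^2 cancels.
  numerator   = (1)*(-0.566) + (-0.566)*(-0.591) + (-0.591)*(0.774) = -0.688928.
  denominator = (1)^2 + (-0.566)^2 + (-0.591)^2 + (0.774)^2 = 2.268713.
  rho(1) = -0.688928 / 2.268713 = -0.3037.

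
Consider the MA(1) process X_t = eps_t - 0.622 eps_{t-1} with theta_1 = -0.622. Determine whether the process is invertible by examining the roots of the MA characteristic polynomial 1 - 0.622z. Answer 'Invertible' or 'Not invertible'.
\text{Invertible}

The MA(q) characteristic polynomial is P(z) = 1 - 0.622z.
Invertibility requires all roots to lie outside the unit circle, i.e. |z| > 1 for every root.
This is linear in z: 1 + (-0.622) z = 0  =>  z = -1/(-0.622) = 1.607717,  |z| = 1.607717.
Moduli of all roots: 1.6077.
All moduli strictly greater than 1? Yes.
Verdict: Invertible.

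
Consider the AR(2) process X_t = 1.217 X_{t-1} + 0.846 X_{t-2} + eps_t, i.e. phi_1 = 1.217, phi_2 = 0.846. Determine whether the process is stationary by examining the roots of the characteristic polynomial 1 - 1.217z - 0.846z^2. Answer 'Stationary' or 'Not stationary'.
\text{Not stationary}

The AR(p) characteristic polynomial is P(z) = 1 - 1.217z - 0.846z^2.
Stationarity requires all roots to lie outside the unit circle, i.e. |z| > 1 for every root.
Set 1 + (-1.217) z + (-0.846) z^2 = 0, i.e. a z^2 + b z + c = 0 with a = -0.846, b = -1.217, c = 1.
Discriminant D = b^2 - 4ac = (-1.217)^2 - 4*(-0.846)*1 = 1.481089 - (-3.384) = 4.865089.
D >= 0, so the roots are real: z = (-b +/- sqrt(D)) / (2a) = (1.217 +/- 2.205695) / (-1.692).
  z_1 = (1.217 + 2.205695) / (-1.692) = -2.0229,   |z_1| = 2.0229.
  z_2 = (1.217 - 2.205695) / (-1.692) = 0.5843,   |z_2| = 0.5843.
Moduli of all roots: 2.0229, 0.5843.
All moduli strictly greater than 1? No.
Verdict: Not stationary.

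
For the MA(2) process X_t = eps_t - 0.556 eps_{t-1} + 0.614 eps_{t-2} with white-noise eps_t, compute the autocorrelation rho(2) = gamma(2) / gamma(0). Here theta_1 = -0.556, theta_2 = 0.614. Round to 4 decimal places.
\rho(2) = 0.3641

For an MA(q) process with theta_0 = 1, the autocovariance is
  gamma(k) = sigma^2 * sum_{i=0..q-k} theta_i * theta_{i+k},
and rho(k) = gamma(k) / gamma(0). Sigma^2 cancels.
  numerator   = (1)*(0.614) = 0.614.
  denominator = (1)^2 + (-0.556)^2 + (0.614)^2 = 1.686132.
  rho(2) = 0.614 / 1.686132 = 0.3641.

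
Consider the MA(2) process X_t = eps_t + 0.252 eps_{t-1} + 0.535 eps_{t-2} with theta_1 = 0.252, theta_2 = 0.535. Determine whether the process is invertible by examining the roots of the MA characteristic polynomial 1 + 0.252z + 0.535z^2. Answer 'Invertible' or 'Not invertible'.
\text{Invertible}

The MA(q) characteristic polynomial is P(z) = 1 + 0.252z + 0.535z^2.
Invertibility requires all roots to lie outside the unit circle, i.e. |z| > 1 for every root.
Set 1 + (0.252) z + (0.535) z^2 = 0, i.e. a z^2 + b z + c = 0 with a = 0.535, b = 0.252, c = 1.
Discriminant D = b^2 - 4ac = (0.252)^2 - 4*(0.535)*1 = 0.063504 - (2.14) = -2.076496.
D < 0, so the roots are the complex-conjugate pair z = (-b +/- i sqrt(-D)) / (2a) = -0.2355 +/- 1.3467i.
For a conjugate pair |z|^2 = z * conj(z) = (product of roots) = c/a = 1/(0.535) = 1.869159, so |z| = sqrt(1.869159) = 1.3672 for both roots.
Moduli of all roots: 1.3672, 1.3672.
All moduli strictly greater than 1? Yes.
Verdict: Invertible.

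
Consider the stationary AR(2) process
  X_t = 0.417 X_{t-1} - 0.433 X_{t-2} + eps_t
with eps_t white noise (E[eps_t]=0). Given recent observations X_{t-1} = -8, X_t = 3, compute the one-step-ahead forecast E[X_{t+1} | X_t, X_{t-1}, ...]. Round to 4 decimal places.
E[X_{t+1} \mid \mathcal F_t] = 4.7150

For an AR(p) model X_t = c + sum_i phi_i X_{t-i} + eps_t, the
one-step-ahead conditional mean is
  E[X_{t+1} | X_t, ...] = c + sum_i phi_i X_{t+1-i}.
Substitute known values:
  E[X_{t+1} | ...] = (0.417) * (3) + (-0.433) * (-8)
                   = 4.7150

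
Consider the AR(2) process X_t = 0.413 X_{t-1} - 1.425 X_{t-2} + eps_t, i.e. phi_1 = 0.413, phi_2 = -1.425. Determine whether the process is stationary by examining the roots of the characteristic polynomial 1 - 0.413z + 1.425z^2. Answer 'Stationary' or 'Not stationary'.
\text{Not stationary}

The AR(p) characteristic polynomial is P(z) = 1 - 0.413z + 1.425z^2.
Stationarity requires all roots to lie outside the unit circle, i.e. |z| > 1 for every root.
Set 1 + (-0.413) z + (1.425) z^2 = 0, i.e. a z^2 + b z + c = 0 with a = 1.425, b = -0.413, c = 1.
Discriminant D = b^2 - 4ac = (-0.413)^2 - 4*(1.425)*1 = 0.170569 - (5.7) = -5.529431.
D < 0, so the roots are the complex-conjugate pair z = (-b +/- i sqrt(-D)) / (2a) = 0.1449 +/- 0.8251i.
For a conjugate pair |z|^2 = z * conj(z) = (product of roots) = c/a = 1/(1.425) = 0.701754, so |z| = sqrt(0.701754) = 0.8377 for both roots.
Moduli of all roots: 0.8377, 0.8377.
All moduli strictly greater than 1? No.
Verdict: Not stationary.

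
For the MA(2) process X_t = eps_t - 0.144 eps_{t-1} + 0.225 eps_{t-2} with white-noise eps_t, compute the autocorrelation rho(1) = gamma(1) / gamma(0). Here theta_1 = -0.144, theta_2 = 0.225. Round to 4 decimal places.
\rho(1) = -0.1647

For an MA(q) process with theta_0 = 1, the autocovariance is
  gamma(k) = sigma^2 * sum_{i=0..q-k} theta_i * theta_{i+k},
and rho(k) = gamma(k) / gamma(0). Sigma^2 cancels.
  numerator   = (1)*(-0.144) + (-0.144)*(0.225) = -0.1764.
  denominator = (1)^2 + (-0.144)^2 + (0.225)^2 = 1.071361.
  rho(1) = -0.1764 / 1.071361 = -0.1647.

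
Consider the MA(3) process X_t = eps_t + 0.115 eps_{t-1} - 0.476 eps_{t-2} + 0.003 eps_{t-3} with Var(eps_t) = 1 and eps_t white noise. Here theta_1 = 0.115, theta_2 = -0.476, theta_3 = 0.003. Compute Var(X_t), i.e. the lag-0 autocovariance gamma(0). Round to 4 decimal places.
\gamma(0) = 1.2398

For an MA(q) process X_t = eps_t + sum_i theta_i eps_{t-i} with
Var(eps_t) = sigma^2, the variance is
  gamma(0) = sigma^2 * (1 + sum_i theta_i^2).
  sum_i theta_i^2 = (0.115)^2 + (-0.476)^2 + (0.003)^2 = 0.013225 + 0.226576 + 0.000009 = 0.23981.
  gamma(0) = 1 * (1 + 0.23981) = 1 * 1.23981 = 1.23981, which rounds to 1.2398.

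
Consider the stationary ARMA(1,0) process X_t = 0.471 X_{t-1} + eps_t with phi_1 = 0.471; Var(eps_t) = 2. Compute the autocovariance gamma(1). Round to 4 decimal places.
\gamma(1) = 1.2105

Multiply the model equation by X_{t-k} and take expectations. With theta_0 = psi_0 = 1 and psi_j the MA(infinity) weights, this gives
  gamma(k) - sum_i phi_i gamma(k-i) = c_k,
  c_k = sigma^2 * sum_{j=k..q} theta_j psi_{j-k}   (c_k = 0 for k > q),
using gamma(-m) = gamma(m).
Pure AR (q = 0): c_0 = sigma^2 = 2, c_k = 0 for k >= 1.
Equations for k = 0 and k = 1 (AR order 1):
  gamma(0) = phi_1 gamma(1) + c_0
  gamma(1) = phi_1 gamma(0) + c_1
Substituting the second into the first: gamma(0) (1 - phi_1^2) = c_0 + phi_1 c_1, so
  gamma(0) = c_0 / (1 - phi_1^2) = 2 / (1 - (0.471)^2) = 2 / 0.778159 = 2.570169.
  gamma(1) = phi_1 gamma(0) = (0.471)(2.570169) = 1.21055.
Therefore gamma(1) = 1.2105 (to 4 decimal places).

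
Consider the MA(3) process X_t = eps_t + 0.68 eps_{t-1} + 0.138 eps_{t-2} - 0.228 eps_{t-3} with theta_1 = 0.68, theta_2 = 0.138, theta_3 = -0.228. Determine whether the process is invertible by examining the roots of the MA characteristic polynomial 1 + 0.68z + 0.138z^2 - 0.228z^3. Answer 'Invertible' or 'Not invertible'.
\text{Invertible}

The MA(q) characteristic polynomial is P(z) = 1 + 0.68z + 0.138z^2 - 0.228z^3.
Invertibility requires all roots to lie outside the unit circle, i.e. |z| > 1 for every root.
Degree 3: look for a simple real root z0 first, then factor out (1 - z/z0) and solve the remaining quadratic.
Testing z0 = 2.5: P(2.5) = 1 + (0.68)(2.5) + (0.138)(2.5)^2 + (-0.228)(2.5)^3
  = 1 + (1.7) + (0.8625) + (-3.5625) = 0.  So z_0 = 2.5 is a root, |z_0| = 2.5.
Divide out the factor (1 - 0.4 z) = (1 - z/z0) (since 1/z0 = 0.4):
  P(z) = (1 - 0.4 z)(1 + (1.08) z + (0.57) z^2)
  [check: z-coef 1.08 - (0.4) = 0.68; z^2-coef 0.57 - (0.4)(1.08) = 0.138; z^3-coef -(0.4)(0.57) = -0.228.]
Remaining roots from the quadratic factor 1 + (1.08) z + (0.57) z^2:
  Set 1 + (1.08) z + (0.57) z^2 = 0, i.e. a z^2 + b z + c = 0 with a = 0.57, b = 1.08, c = 1.
  Discriminant D = b^2 - 4ac = (1.08)^2 - 4*(0.57)*1 = 1.1664 - (2.28) = -1.1136.
  D < 0, so the roots are the complex-conjugate pair z = (-b +/- i sqrt(-D)) / (2a) = -0.9474 +/- 0.9257i.
  For a conjugate pair |z|^2 = z * conj(z) = (product of roots) = c/a = 1/(0.57) = 1.754386, so |z| = sqrt(1.754386) = 1.3245 for both roots.
Moduli of all roots: 2.5000, 1.3245, 1.3245.
All moduli strictly greater than 1? Yes.
Verdict: Invertible.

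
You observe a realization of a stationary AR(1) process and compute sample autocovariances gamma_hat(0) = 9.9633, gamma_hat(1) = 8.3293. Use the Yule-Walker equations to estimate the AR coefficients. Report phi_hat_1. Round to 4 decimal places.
\hat\phi_{1} = 0.8360

The Yule-Walker equations for an AR(p) process read, in matrix form,
  Gamma_p phi = r_p,   with   (Gamma_p)_{ij} = gamma(|i - j|),
                       (r_p)_i = gamma(i),   i,j = 1..p.
Substitute the sample gammas (Toeplitz matrix and right-hand side of size 1):
  Gamma_p = [[9.9633]]
  r_p     = [8.3293]
With p = 1 this is the single equation gamma(0) phi_1 = gamma(1):
  phi_hat_1 = gamma(1) / gamma(0) = 8.3293 / 9.9633 = 0.8360.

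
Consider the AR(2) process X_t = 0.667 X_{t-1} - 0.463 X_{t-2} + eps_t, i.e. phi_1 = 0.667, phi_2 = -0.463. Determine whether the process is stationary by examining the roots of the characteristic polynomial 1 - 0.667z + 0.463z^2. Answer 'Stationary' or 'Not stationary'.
\text{Stationary}

The AR(p) characteristic polynomial is P(z) = 1 - 0.667z + 0.463z^2.
Stationarity requires all roots to lie outside the unit circle, i.e. |z| > 1 for every root.
Set 1 + (-0.667) z + (0.463) z^2 = 0, i.e. a z^2 + b z + c = 0 with a = 0.463, b = -0.667, c = 1.
Discriminant D = b^2 - 4ac = (-0.667)^2 - 4*(0.463)*1 = 0.444889 - (1.852) = -1.407111.
D < 0, so the roots are the complex-conjugate pair z = (-b +/- i sqrt(-D)) / (2a) = 0.7203 +/- 1.281i.
For a conjugate pair |z|^2 = z * conj(z) = (product of roots) = c/a = 1/(0.463) = 2.159827, so |z| = sqrt(2.159827) = 1.4696 for both roots.
Moduli of all roots: 1.4696, 1.4696.
All moduli strictly greater than 1? Yes.
Verdict: Stationary.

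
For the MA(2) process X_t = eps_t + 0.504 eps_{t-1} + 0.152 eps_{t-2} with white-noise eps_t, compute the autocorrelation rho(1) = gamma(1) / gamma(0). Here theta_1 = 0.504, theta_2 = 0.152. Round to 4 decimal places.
\rho(1) = 0.4546

For an MA(q) process with theta_0 = 1, the autocovariance is
  gamma(k) = sigma^2 * sum_{i=0..q-k} theta_i * theta_{i+k},
and rho(k) = gamma(k) / gamma(0). Sigma^2 cancels.
  numerator   = (1)*(0.504) + (0.504)*(0.152) = 0.580608.
  denominator = (1)^2 + (0.504)^2 + (0.152)^2 = 1.27712.
  rho(1) = 0.580608 / 1.27712 = 0.4546.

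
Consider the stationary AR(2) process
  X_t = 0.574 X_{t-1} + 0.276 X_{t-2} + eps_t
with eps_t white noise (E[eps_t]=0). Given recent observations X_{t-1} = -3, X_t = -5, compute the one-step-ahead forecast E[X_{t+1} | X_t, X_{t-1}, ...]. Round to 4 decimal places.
E[X_{t+1} \mid \mathcal F_t] = -3.6980

For an AR(p) model X_t = c + sum_i phi_i X_{t-i} + eps_t, the
one-step-ahead conditional mean is
  E[X_{t+1} | X_t, ...] = c + sum_i phi_i X_{t+1-i}.
Substitute known values:
  E[X_{t+1} | ...] = (0.574) * (-5) + (0.276) * (-3)
                   = -3.6980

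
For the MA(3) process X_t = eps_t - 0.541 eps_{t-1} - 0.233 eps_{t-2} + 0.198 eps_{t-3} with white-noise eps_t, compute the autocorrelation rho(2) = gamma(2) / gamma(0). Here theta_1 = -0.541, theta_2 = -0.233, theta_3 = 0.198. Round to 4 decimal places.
\rho(2) = -0.2454

For an MA(q) process with theta_0 = 1, the autocovariance is
  gamma(k) = sigma^2 * sum_{i=0..q-k} theta_i * theta_{i+k},
and rho(k) = gamma(k) / gamma(0). Sigma^2 cancels.
  numerator   = (1)*(-0.233) + (-0.541)*(0.198) = -0.340118.
  denominator = (1)^2 + (-0.541)^2 + (-0.233)^2 + (0.198)^2 = 1.386174.
  rho(2) = -0.340118 / 1.386174 = -0.2454.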